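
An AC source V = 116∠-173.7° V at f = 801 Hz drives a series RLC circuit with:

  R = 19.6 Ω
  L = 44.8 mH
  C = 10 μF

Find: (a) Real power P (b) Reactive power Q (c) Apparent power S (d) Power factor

Step 1 — Angular frequency: ω = 2π·f = 2π·801 = 5033 rad/s.
Step 2 — Component impedances:
  R: Z = R = 19.6 Ω
  L: Z = jωL = j·5033·0.0448 = 0 + j225.5 Ω
  C: Z = 1/(jωC) = -j/(ω·C) = 0 - j19.87 Ω
Step 3 — Series combination: Z_total = R + L + C = 19.6 + j205.6 Ω = 206.5∠84.6° Ω.
Step 4 — Source phasor: V = 116∠-173.7° V = -115.3 - j12.73 V.
Step 5 — Current: I = V / Z = -0.1143 + j0.5499 A = 0.5617∠101.7° A.
Step 6 — Complex power: S = V·I* = 6.183 + j64.86 VA.
Step 7 — Real power: P = Re(S) = 6.183 W.
Step 8 — Reactive power: Q = Im(S) = 64.86 VAR.
Step 9 — Apparent power: |S| = 65.15 VA.
Step 10 — Power factor: PF = P/|S| = 0.0949 (lagging).

(a) P = 6.183 W  (b) Q = 64.86 VAR  (c) S = 65.15 VA  (d) PF = 0.0949 (lagging)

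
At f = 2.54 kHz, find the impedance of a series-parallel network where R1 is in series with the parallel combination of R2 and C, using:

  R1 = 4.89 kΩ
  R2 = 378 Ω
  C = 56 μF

Step 1 — Angular frequency: ω = 2π·f = 2π·2540 = 1.596e+04 rad/s.
Step 2 — Component impedances:
  R1: Z = R = 4890 Ω
  R2: Z = R = 378 Ω
  C: Z = 1/(jωC) = -j/(ω·C) = 0 - j1.119 Ω
Step 3 — Parallel branch: R2 || C = 1/(1/R2 + 1/C) = 0.003312 - j1.119 Ω.
Step 4 — Series with R1: Z_total = R1 + (R2 || C) = 4890 - j1.119 Ω = 4890∠-0.0° Ω.

Z = 4890 - j1.119 Ω = 4890∠-0.0° Ω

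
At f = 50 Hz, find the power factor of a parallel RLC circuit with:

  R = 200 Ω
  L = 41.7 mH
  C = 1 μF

Step 1 — Angular frequency: ω = 2π·f = 2π·50 = 314.2 rad/s.
Step 2 — Component impedances:
  R: Z = R = 200 Ω
  L: Z = jωL = j·314.2·0.0417 = 0 + j13.1 Ω
  C: Z = 1/(jωC) = -j/(ω·C) = 0 - j3183 Ω
Step 3 — Parallel combination: 1/Z_total = 1/R + 1/L + 1/C; Z_total = 0.8615 + j13.1 Ω = 13.13∠86.2° Ω.
Step 4 — Power factor: PF = cos(φ) = Re(Z)/|Z| = 0.86149/13.126 = 0.06563.
Step 5 — Type: Im(Z) = 13.1 ⇒ lagging (phase φ = 86.2°).

PF = 0.06563 (lagging, φ = 86.2°)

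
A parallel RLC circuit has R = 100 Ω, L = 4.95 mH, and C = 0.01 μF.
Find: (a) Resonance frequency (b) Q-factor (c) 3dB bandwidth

Step 1 — Resonance: ω₀ = 1/√(LC) = 1/√(0.00495·1e-08) = 1.421e+05 rad/s.
Step 2 — f₀ = ω₀/(2π) = 2.262e+04 Hz.
Step 3 — Parallel Q: Q = R/(ω₀L) = 100/(1.421e+05·0.00495) = 0.1421.
Step 4 — Bandwidth: Δω = ω₀/Q = 1e+06 rad/s; BW = Δω/(2π) = 1.592e+05 Hz.

(a) f₀ = 2.262e+04 Hz  (b) Q = 0.1421  (c) BW = 1.592e+05 Hz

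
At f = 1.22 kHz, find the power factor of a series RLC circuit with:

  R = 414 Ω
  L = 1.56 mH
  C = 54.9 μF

Step 1 — Angular frequency: ω = 2π·f = 2π·1220 = 7665 rad/s.
Step 2 — Component impedances:
  R: Z = R = 414 Ω
  L: Z = jωL = j·7665·0.00156 = 0 + j11.96 Ω
  C: Z = 1/(jωC) = -j/(ω·C) = 0 - j2.376 Ω
Step 3 — Series combination: Z_total = R + L + C = 414 + j9.582 Ω = 414.1∠1.3° Ω.
Step 4 — Power factor: PF = cos(φ) = Re(Z)/|Z| = 414/414.11 = 0.9997.
Step 5 — Type: Im(Z) = 9.582 ⇒ lagging (phase φ = 1.3°).

PF = 0.9997 (lagging, φ = 1.3°)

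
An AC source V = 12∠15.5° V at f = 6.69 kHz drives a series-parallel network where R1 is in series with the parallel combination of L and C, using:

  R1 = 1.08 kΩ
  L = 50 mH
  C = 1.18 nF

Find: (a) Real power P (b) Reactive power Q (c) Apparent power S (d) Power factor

Step 1 — Angular frequency: ω = 2π·f = 2π·6690 = 4.203e+04 rad/s.
Step 2 — Component impedances:
  R1: Z = R = 1080 Ω
  L: Z = jωL = j·4.203e+04·0.05 = 0 + j2102 Ω
  C: Z = 1/(jωC) = -j/(ω·C) = 0 - j2.016e+04 Ω
Step 3 — Parallel branch: L || C = 1/(1/L + 1/C) = 0 + j2346 Ω.
Step 4 — Series with R1: Z_total = R1 + (L || C) = 1080 + j2346 Ω = 2583∠65.3° Ω.
Step 5 — Source phasor: V = 12∠15.5° V = 11.56 + j3.207 V.
Step 6 — Current: I = V / Z = 0.003 - j0.003548 A = 0.004646∠-49.8° A.
Step 7 — Complex power: S = V·I* = 0.02331 + j0.05064 VA.
Step 8 — Real power: P = Re(S) = 0.02331 W.
Step 9 — Reactive power: Q = Im(S) = 0.05064 VAR.
Step 10 — Apparent power: |S| = 0.05575 VA.
Step 11 — Power factor: PF = P/|S| = 0.4181 (lagging).

(a) P = 0.02331 W  (b) Q = 0.05064 VAR  (c) S = 0.05575 VA  (d) PF = 0.4181 (lagging)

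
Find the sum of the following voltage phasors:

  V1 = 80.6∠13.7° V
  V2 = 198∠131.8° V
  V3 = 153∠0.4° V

Step 1 — Convert each phasor to rectangular form:
  V1 = 80.6·(cos(13.7°) + j·sin(13.7°)) = 78.31 + j19.09 V
  V2 = 198·(cos(131.8°) + j·sin(131.8°)) = -132 + j147.6 V
  V3 = 153·(cos(0.4°) + j·sin(0.4°)) = 153 + j1.068 V
Step 2 — Sum components: V_total = 99.33 + j167.8 V.
Step 3 — Convert to polar: |V_total| = 195 V, ∠V_total = 59.4°.

V_total = 195∠59.4° V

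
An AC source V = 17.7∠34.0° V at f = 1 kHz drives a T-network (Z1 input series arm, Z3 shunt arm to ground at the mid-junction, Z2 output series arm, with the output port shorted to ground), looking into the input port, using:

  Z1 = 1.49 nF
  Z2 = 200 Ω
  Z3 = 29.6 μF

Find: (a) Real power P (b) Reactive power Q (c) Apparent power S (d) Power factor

Step 1 — Angular frequency: ω = 2π·f = 2π·1000 = 6283 rad/s.
Step 2 — Component impedances:
  Z1: Z = 1/(jωC) = -j/(ω·C) = 0 - j1.068e+05 Ω
  Z2: Z = R = 200 Ω
  Z3: Z = 1/(jωC) = -j/(ω·C) = 0 - j5.377 Ω
Step 3 — With the output port shorted to ground, the output series arm Z2 runs from the junction to ground; the shunt arm Z3 also runs from the junction to ground. They appear in parallel: Z3 || Z2 = 0.1444 - j5.373 Ω.
Step 4 — Series with input arm Z1: Z_in = Z1 + (Z3 || Z2) = 0.1444 - j1.068e+05 Ω = 1.068e+05∠-90.0° Ω.
Step 5 — Source phasor: V = 17.7∠34.0° V = 14.67 + j9.898 V.
Step 6 — Current: I = V / Z = -9.266e-05 + j0.0001374 A = 0.0001657∠124.0° A.
Step 7 — Complex power: S = V·I* = 3.966e-09 - j0.002933 VA.
Step 8 — Real power: P = Re(S) = 3.966e-09 W.
Step 9 — Reactive power: Q = Im(S) = -0.002933 VAR.
Step 10 — Apparent power: |S| = 0.002933 VA.
Step 11 — Power factor: PF = P/|S| = 1.352e-06 (leading).

(a) P = 3.966e-09 W  (b) Q = -0.002933 VAR  (c) S = 0.002933 VA  (d) PF = 1.352e-06 (leading)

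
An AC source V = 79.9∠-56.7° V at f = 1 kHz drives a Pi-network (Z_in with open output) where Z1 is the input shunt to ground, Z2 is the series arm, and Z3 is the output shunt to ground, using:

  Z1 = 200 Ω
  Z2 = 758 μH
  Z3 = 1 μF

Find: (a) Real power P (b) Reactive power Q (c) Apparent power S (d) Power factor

Step 1 — Angular frequency: ω = 2π·f = 2π·1000 = 6283 rad/s.
Step 2 — Component impedances:
  Z1: Z = R = 200 Ω
  Z2: Z = jωL = j·6283·0.000758 = 0 + j4.763 Ω
  Z3: Z = 1/(jωC) = -j/(ω·C) = 0 - j159.2 Ω
Step 3 — With open output, the series arm Z2 and the output shunt Z3 appear in series to ground: Z2 + Z3 = 0 - j154.4 Ω.
Step 4 — Parallel with input shunt Z1: Z_in = Z1 || (Z2 + Z3) = 74.68 - j96.74 Ω = 122.2∠-52.3° Ω.
Step 5 — Source phasor: V = 79.9∠-56.7° V = 43.87 - j66.78 V.
Step 6 — Current: I = V / Z = 0.6519 - j0.04978 A = 0.6538∠-4.4° A.
Step 7 — Complex power: S = V·I* = 31.92 - j41.35 VA.
Step 8 — Real power: P = Re(S) = 31.92 W.
Step 9 — Reactive power: Q = Im(S) = -41.35 VAR.
Step 10 — Apparent power: |S| = 52.24 VA.
Step 11 — Power factor: PF = P/|S| = 0.6111 (leading).

(a) P = 31.92 W  (b) Q = -41.35 VAR  (c) S = 52.24 VA  (d) PF = 0.6111 (leading)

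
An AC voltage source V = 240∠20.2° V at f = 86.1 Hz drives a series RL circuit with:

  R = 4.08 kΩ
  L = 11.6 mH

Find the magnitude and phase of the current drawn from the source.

Step 1 — Angular frequency: ω = 2π·f = 2π·86.1 = 541 rad/s.
Step 2 — Component impedances:
  R: Z = R = 4080 Ω
  L: Z = jωL = j·541·0.0116 = 0 + j6.275 Ω
Step 3 — Series combination: Z_total = R + L = 4080 + j6.275 Ω = 4080∠0.1° Ω.
Step 4 — Source phasor: V = 240∠20.2° V = 225.2 + j82.87 V.
Step 5 — Ohm's law: I = V / Z_total = (225.2 + j82.87) / (4080 + j6.275) = 0.05524 + j0.02023 A.
Step 6 — Convert to polar: |I| = 0.05882 A, ∠I = 20.1°.

I = 0.05882∠20.1° A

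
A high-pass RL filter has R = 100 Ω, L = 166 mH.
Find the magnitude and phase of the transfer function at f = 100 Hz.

Step 1 — Angular frequency: ω = 2π·100 = 628.3 rad/s.
Step 2 — Transfer function: H(jω) = jωL/(R + jωL).
Step 3 — Numerator jωL = j·104.3; denominator R + jωL = 100 + j104.3.
Step 4 — H = 0.521 + j0.4996.
Step 5 — Magnitude: |H| = 0.7218 (-2.8 dB); phase: φ = 43.8°.

|H| = 0.7218 (-2.8 dB), φ = 43.8°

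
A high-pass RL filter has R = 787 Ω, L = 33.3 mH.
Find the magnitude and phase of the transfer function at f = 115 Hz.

Step 1 — Angular frequency: ω = 2π·115 = 722.6 rad/s.
Step 2 — Transfer function: H(jω) = jωL/(R + jωL).
Step 3 — Numerator jωL = j·24.06; denominator R + jωL = 787 + j24.06.
Step 4 — H = 0.0009339 + j0.03055.
Step 5 — Magnitude: |H| = 0.03056 (-30.3 dB); phase: φ = 88.2°.

|H| = 0.03056 (-30.3 dB), φ = 88.2°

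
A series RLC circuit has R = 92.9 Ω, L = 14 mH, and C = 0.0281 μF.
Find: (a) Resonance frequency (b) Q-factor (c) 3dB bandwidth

Step 1 — Resonance: ω₀ = 1/√(LC) = 1/√(0.014·2.81e-08) = 5.042e+04 rad/s.
Step 2 — f₀ = ω₀/(2π) = 8024 Hz.
Step 3 — Series Q: Q = ω₀L/R = 5.042e+04·0.014/92.9 = 7.598.
Step 4 — Bandwidth: Δω = ω₀/Q = 6636 rad/s; BW = Δω/(2π) = 1056 Hz.

(a) f₀ = 8024 Hz  (b) Q = 7.598  (c) BW = 1056 Hz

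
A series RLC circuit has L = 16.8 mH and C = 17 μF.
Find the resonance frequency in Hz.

Step 1 — Resonance condition Im(Z)=0 gives ω₀ = 1/√(LC).
Step 2 — ω₀ = 1/√(0.0168·1.7e-05) = 1871 rad/s.
Step 3 — f₀ = ω₀/(2π) = 297.8 Hz.

f₀ = 297.8 Hz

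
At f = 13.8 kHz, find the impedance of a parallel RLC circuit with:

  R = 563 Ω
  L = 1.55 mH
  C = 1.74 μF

Step 1 — Angular frequency: ω = 2π·f = 2π·1.38e+04 = 8.671e+04 rad/s.
Step 2 — Component impedances:
  R: Z = R = 563 Ω
  L: Z = jωL = j·8.671e+04·0.00155 = 0 + j134.4 Ω
  C: Z = 1/(jωC) = -j/(ω·C) = 0 - j6.628 Ω
Step 3 — Parallel combination: 1/Z_total = 1/R + 1/L + 1/C; Z_total = 0.08633 - j6.971 Ω = 6.971∠-89.3° Ω.

Z = 0.08633 - j6.971 Ω = 6.971∠-89.3° Ω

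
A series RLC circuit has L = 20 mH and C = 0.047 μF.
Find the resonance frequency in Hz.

Step 1 — Resonance condition Im(Z)=0 gives ω₀ = 1/√(LC).
Step 2 — ω₀ = 1/√(0.02·4.7e-08) = 3.262e+04 rad/s.
Step 3 — f₀ = ω₀/(2π) = 5191 Hz.

f₀ = 5191 Hz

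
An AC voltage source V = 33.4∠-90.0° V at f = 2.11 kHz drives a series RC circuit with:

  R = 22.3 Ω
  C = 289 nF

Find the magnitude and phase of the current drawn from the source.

Step 1 — Angular frequency: ω = 2π·f = 2π·2110 = 1.326e+04 rad/s.
Step 2 — Component impedances:
  R: Z = R = 22.3 Ω
  C: Z = 1/(jωC) = -j/(ω·C) = 0 - j261 Ω
Step 3 — Series combination: Z_total = R + C = 22.3 - j261 Ω = 262∠-85.1° Ω.
Step 4 — Source phasor: V = 33.4∠-90.0° V = 0 - j33.4 V.
Step 5 — Ohm's law: I = V / Z_total = (0 - j33.4) / (22.3 - j261) = 0.127 - j0.01085 A.
Step 6 — Convert to polar: |I| = 0.1275 A, ∠I = -4.9°.

I = 0.1275∠-4.9° A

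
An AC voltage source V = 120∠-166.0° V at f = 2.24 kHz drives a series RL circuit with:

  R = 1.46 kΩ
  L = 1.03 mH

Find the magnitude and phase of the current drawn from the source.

Step 1 — Angular frequency: ω = 2π·f = 2π·2240 = 1.407e+04 rad/s.
Step 2 — Component impedances:
  R: Z = R = 1460 Ω
  L: Z = jωL = j·1.407e+04·0.00103 = 0 + j14.5 Ω
Step 3 — Series combination: Z_total = R + L = 1460 + j14.5 Ω = 1460∠0.6° Ω.
Step 4 — Source phasor: V = 120∠-166.0° V = -116.4 - j29.03 V.
Step 5 — Ohm's law: I = V / Z_total = (-116.4 - j29.03) / (1460 + j14.5) = -0.07994 - j0.01909 A.
Step 6 — Convert to polar: |I| = 0.08219 A, ∠I = -166.6°.

I = 0.08219∠-166.6° A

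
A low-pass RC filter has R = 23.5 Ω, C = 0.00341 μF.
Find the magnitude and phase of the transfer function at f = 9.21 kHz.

Step 1 — Angular frequency: ω = 2π·9210 = 5.787e+04 rad/s.
Step 2 — Transfer function: H(jω) = 1/(1 + jωRC).
Step 3 — Denominator: 1 + jωRC = 1 + j·5.787e+04·23.5·3.41e-09 = 1 + j0.004637.
Step 4 — H = 1 - j0.004637.
Step 5 — Magnitude: |H| = 1 (-0.0 dB); phase: φ = -0.3°.

|H| = 1 (-0.0 dB), φ = -0.3°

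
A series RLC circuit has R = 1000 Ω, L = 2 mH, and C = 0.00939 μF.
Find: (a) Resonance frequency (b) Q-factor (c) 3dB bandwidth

Step 1 — Resonance condition Im(Z)=0 gives ω₀ = 1/√(LC).
Step 2 — ω₀ = 1/√(0.002·9.39e-09) = 2.308e+05 rad/s.
Step 3 — f₀ = ω₀/(2π) = 3.673e+04 Hz.
Step 4 — Series Q: Q = ω₀L/R = 2.308e+05·0.002/1000 = 0.4615.
Step 5 — 3dB bandwidth: Δω = ω₀/Q = 5e+05 rad/s; BW = Δω/(2π) = 7.958e+04 Hz.

(a) f₀ = 3.673e+04 Hz  (b) Q = 0.4615  (c) BW = 7.958e+04 Hz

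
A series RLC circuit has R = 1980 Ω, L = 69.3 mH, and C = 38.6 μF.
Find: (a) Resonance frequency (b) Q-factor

Step 1 — Resonance condition Im(Z)=0 gives ω₀ = 1/√(LC).
Step 2 — ω₀ = 1/√(0.0693·3.86e-05) = 611.4 rad/s.
Step 3 — f₀ = ω₀/(2π) = 97.31 Hz.
Step 4 — Series Q: Q = ω₀L/R = 611.4·0.0693/1980 = 0.0214.

(a) f₀ = 97.31 Hz  (b) Q = 0.0214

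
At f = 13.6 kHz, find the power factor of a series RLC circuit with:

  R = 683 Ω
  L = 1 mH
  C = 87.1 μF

Step 1 — Angular frequency: ω = 2π·f = 2π·1.36e+04 = 8.545e+04 rad/s.
Step 2 — Component impedances:
  R: Z = R = 683 Ω
  L: Z = jωL = j·8.545e+04·0.001 = 0 + j85.45 Ω
  C: Z = 1/(jωC) = -j/(ω·C) = 0 - j0.1344 Ω
Step 3 — Series combination: Z_total = R + L + C = 683 + j85.32 Ω = 688.3∠7.1° Ω.
Step 4 — Power factor: PF = cos(φ) = Re(Z)/|Z| = 683/688.3 = 0.9923.
Step 5 — Type: Im(Z) = 85.32 ⇒ lagging (phase φ = 7.1°).

PF = 0.9923 (lagging, φ = 7.1°)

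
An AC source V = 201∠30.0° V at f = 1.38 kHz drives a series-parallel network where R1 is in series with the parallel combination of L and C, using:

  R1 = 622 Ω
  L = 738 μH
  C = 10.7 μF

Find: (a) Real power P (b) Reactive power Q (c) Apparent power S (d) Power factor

Step 1 — Angular frequency: ω = 2π·f = 2π·1380 = 8671 rad/s.
Step 2 — Component impedances:
  R1: Z = R = 622 Ω
  L: Z = jωL = j·8671·0.000738 = 0 + j6.399 Ω
  C: Z = 1/(jωC) = -j/(ω·C) = 0 - j10.78 Ω
Step 3 — Parallel branch: L || C = 1/(1/L + 1/C) = 0 + j15.75 Ω.
Step 4 — Series with R1: Z_total = R1 + (L || C) = 622 + j15.75 Ω = 622.2∠1.5° Ω.
Step 5 — Source phasor: V = 201∠30.0° V = 174.1 + j100.5 V.
Step 6 — Current: I = V / Z = 0.2838 + j0.1544 A = 0.323∠28.5° A.
Step 7 — Complex power: S = V·I* = 64.91 + j1.644 VA.
Step 8 — Real power: P = Re(S) = 64.91 W.
Step 9 — Reactive power: Q = Im(S) = 1.644 VAR.
Step 10 — Apparent power: |S| = 64.93 VA.
Step 11 — Power factor: PF = P/|S| = 0.9997 (lagging).

(a) P = 64.91 W  (b) Q = 1.644 VAR  (c) S = 64.93 VA  (d) PF = 0.9997 (lagging)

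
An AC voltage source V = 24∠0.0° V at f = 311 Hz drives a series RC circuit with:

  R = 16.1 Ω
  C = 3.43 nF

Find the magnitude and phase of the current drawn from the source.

Step 1 — Angular frequency: ω = 2π·f = 2π·311 = 1954 rad/s.
Step 2 — Component impedances:
  R: Z = R = 16.1 Ω
  C: Z = 1/(jωC) = -j/(ω·C) = 0 - j1.492e+05 Ω
Step 3 — Series combination: Z_total = R + C = 16.1 - j1.492e+05 Ω = 1.492e+05∠-90.0° Ω.
Step 4 — Source phasor: V = 24∠0.0° V = 24 V.
Step 5 — Ohm's law: I = V / Z_total = (24) / (16.1 - j1.492e+05) = 1.736e-08 + j0.0001609 A.
Step 6 — Convert to polar: |I| = 0.0001609 A, ∠I = 90.0°.

I = 0.0001609∠90.0° A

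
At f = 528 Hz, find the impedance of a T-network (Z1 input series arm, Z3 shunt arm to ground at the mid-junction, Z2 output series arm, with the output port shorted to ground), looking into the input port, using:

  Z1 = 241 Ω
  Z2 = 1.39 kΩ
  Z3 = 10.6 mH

Step 1 — Angular frequency: ω = 2π·f = 2π·528 = 3318 rad/s.
Step 2 — Component impedances:
  Z1: Z = R = 241 Ω
  Z2: Z = R = 1390 Ω
  Z3: Z = jωL = j·3318·0.0106 = 0 + j35.17 Ω
Step 3 — With the output port shorted to ground, the output series arm Z2 runs from the junction to ground; the shunt arm Z3 also runs from the junction to ground. They appear in parallel: Z3 || Z2 = 0.8891 + j35.14 Ω.
Step 4 — Series with input arm Z1: Z_in = Z1 + (Z3 || Z2) = 241.9 + j35.14 Ω = 244.4∠8.3° Ω.

Z = 241.9 + j35.14 Ω = 244.4∠8.3° Ω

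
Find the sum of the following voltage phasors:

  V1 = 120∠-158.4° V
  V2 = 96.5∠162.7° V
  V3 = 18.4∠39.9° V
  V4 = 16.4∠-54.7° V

Step 1 — Convert each phasor to rectangular form:
  V1 = 120·(cos(-158.4°) + j·sin(-158.4°)) = -111.6 - j44.17 V
  V2 = 96.5·(cos(162.7°) + j·sin(162.7°)) = -92.13 + j28.7 V
  V3 = 18.4·(cos(39.9°) + j·sin(39.9°)) = 14.12 + j11.8 V
  V4 = 16.4·(cos(-54.7°) + j·sin(-54.7°)) = 9.477 - j13.38 V
Step 2 — Sum components: V_total = -180.1 - j17.06 V.
Step 3 — Convert to polar: |V_total| = 180.9 V, ∠V_total = -174.6°.

V_total = 180.9∠-174.6° V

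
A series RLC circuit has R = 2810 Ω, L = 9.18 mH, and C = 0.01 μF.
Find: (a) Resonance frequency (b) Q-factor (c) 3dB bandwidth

Step 1 — Resonance: ω₀ = 1/√(LC) = 1/√(0.00918·1e-08) = 1.044e+05 rad/s.
Step 2 — f₀ = ω₀/(2π) = 1.661e+04 Hz.
Step 3 — Series Q: Q = ω₀L/R = 1.044e+05·0.00918/2810 = 0.341.
Step 4 — Bandwidth: Δω = ω₀/Q = 3.061e+05 rad/s; BW = Δω/(2π) = 4.872e+04 Hz.

(a) f₀ = 1.661e+04 Hz  (b) Q = 0.341  (c) BW = 4.872e+04 Hz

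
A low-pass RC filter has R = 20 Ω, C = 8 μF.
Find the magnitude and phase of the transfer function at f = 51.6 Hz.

Step 1 — Angular frequency: ω = 2π·51.6 = 324.2 rad/s.
Step 2 — Transfer function: H(jω) = 1/(1 + jωRC).
Step 3 — Denominator: 1 + jωRC = 1 + j·324.2·20·8e-06 = 1 + j0.05187.
Step 4 — H = 0.9973 - j0.05173.
Step 5 — Magnitude: |H| = 0.9987 (-0.0 dB); phase: φ = -3.0°.

|H| = 0.9987 (-0.0 dB), φ = -3.0°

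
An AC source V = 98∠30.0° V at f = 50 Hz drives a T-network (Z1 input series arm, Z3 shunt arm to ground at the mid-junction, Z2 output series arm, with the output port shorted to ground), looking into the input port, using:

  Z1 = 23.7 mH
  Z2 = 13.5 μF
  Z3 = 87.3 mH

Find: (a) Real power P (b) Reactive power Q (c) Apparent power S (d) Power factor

Step 1 — Angular frequency: ω = 2π·f = 2π·50 = 314.2 rad/s.
Step 2 — Component impedances:
  Z1: Z = jωL = j·314.2·0.0237 = 0 + j7.446 Ω
  Z2: Z = 1/(jωC) = -j/(ω·C) = 0 - j235.8 Ω
  Z3: Z = jωL = j·314.2·0.0873 = 0 + j27.43 Ω
Step 3 — With the output port shorted to ground, the output series arm Z2 runs from the junction to ground; the shunt arm Z3 also runs from the junction to ground. They appear in parallel: Z3 || Z2 = 0 + j31.04 Ω.
Step 4 — Series with input arm Z1: Z_in = Z1 + (Z3 || Z2) = 0 + j38.48 Ω = 38.48∠90.0° Ω.
Step 5 — Source phasor: V = 98∠30.0° V = 84.87 + j49 V.
Step 6 — Current: I = V / Z = 1.273 - j2.205 A = 2.547∠-60.0° A.
Step 7 — Complex power: S = V·I* = 0 + j249.6 VA.
Step 8 — Real power: P = Re(S) = 0 W.
Step 9 — Reactive power: Q = Im(S) = 249.6 VAR.
Step 10 — Apparent power: |S| = 249.6 VA.
Step 11 — Power factor: PF = P/|S| = 0 (lagging).

(a) P = 0 W  (b) Q = 249.6 VAR  (c) S = 249.6 VA  (d) PF = 0 (lagging)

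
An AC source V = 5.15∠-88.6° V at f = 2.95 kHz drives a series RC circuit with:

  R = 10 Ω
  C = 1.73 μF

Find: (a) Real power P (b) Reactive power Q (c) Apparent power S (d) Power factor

Step 1 — Angular frequency: ω = 2π·f = 2π·2950 = 1.854e+04 rad/s.
Step 2 — Component impedances:
  R: Z = R = 10 Ω
  C: Z = 1/(jωC) = -j/(ω·C) = 0 - j31.19 Ω
Step 3 — Series combination: Z_total = R + C = 10 - j31.19 Ω = 32.75∠-72.2° Ω.
Step 4 — Source phasor: V = 5.15∠-88.6° V = 0.1258 - j5.148 V.
Step 5 — Current: I = V / Z = 0.1509 - j0.04434 A = 0.1573∠-16.4° A.
Step 6 — Complex power: S = V·I* = 0.2473 - j0.7712 VA.
Step 7 — Real power: P = Re(S) = 0.2473 W.
Step 8 — Reactive power: Q = Im(S) = -0.7712 VAR.
Step 9 — Apparent power: |S| = 0.8099 VA.
Step 10 — Power factor: PF = P/|S| = 0.3053 (leading).

(a) P = 0.2473 W  (b) Q = -0.7712 VAR  (c) S = 0.8099 VA  (d) PF = 0.3053 (leading)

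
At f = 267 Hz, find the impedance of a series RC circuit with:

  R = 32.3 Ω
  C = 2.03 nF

Step 1 — Angular frequency: ω = 2π·f = 2π·267 = 1678 rad/s.
Step 2 — Component impedances:
  R: Z = R = 32.3 Ω
  C: Z = 1/(jωC) = -j/(ω·C) = 0 - j2.936e+05 Ω
Step 3 — Series combination: Z_total = R + C = 32.3 - j2.936e+05 Ω = 2.936e+05∠-90.0° Ω.

Z = 32.3 - j2.936e+05 Ω = 2.936e+05∠-90.0° Ω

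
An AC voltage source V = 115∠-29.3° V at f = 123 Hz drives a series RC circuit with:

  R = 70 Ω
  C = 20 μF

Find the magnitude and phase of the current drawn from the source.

Step 1 — Angular frequency: ω = 2π·f = 2π·123 = 772.8 rad/s.
Step 2 — Component impedances:
  R: Z = R = 70 Ω
  C: Z = 1/(jωC) = -j/(ω·C) = 0 - j64.7 Ω
Step 3 — Series combination: Z_total = R + C = 70 - j64.7 Ω = 95.32∠-42.7° Ω.
Step 4 — Source phasor: V = 115∠-29.3° V = 100.3 - j56.28 V.
Step 5 — Ohm's law: I = V / Z_total = (100.3 - j56.28) / (70 - j64.7) = 1.173 + j0.2805 A.
Step 6 — Convert to polar: |I| = 1.206 A, ∠I = 13.4°.

I = 1.206∠13.4° A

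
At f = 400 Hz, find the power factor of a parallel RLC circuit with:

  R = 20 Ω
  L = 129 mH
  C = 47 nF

Step 1 — Angular frequency: ω = 2π·f = 2π·400 = 2513 rad/s.
Step 2 — Component impedances:
  R: Z = R = 20 Ω
  L: Z = jωL = j·2513·0.129 = 0 + j324.2 Ω
  C: Z = 1/(jωC) = -j/(ω·C) = 0 - j8466 Ω
Step 3 — Parallel combination: 1/Z_total = 1/R + 1/L + 1/C; Z_total = 19.93 + j1.182 Ω = 19.96∠3.4° Ω.
Step 4 — Power factor: PF = cos(φ) = Re(Z)/|Z| = 19.93/19.965 = 0.9982.
Step 5 — Type: Im(Z) = 1.182 ⇒ lagging (phase φ = 3.4°).

PF = 0.9982 (lagging, φ = 3.4°)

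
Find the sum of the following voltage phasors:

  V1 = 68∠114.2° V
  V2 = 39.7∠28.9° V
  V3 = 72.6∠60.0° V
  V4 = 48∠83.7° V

Step 1 — Convert each phasor to rectangular form:
  V1 = 68·(cos(114.2°) + j·sin(114.2°)) = -27.87 + j62.02 V
  V2 = 39.7·(cos(28.9°) + j·sin(28.9°)) = 34.76 + j19.19 V
  V3 = 72.6·(cos(60.0°) + j·sin(60.0°)) = 36.3 + j62.87 V
  V4 = 48·(cos(83.7°) + j·sin(83.7°)) = 5.267 + j47.71 V
Step 2 — Sum components: V_total = 48.45 + j191.8 V.
Step 3 — Convert to polar: |V_total| = 197.8 V, ∠V_total = 75.8°.

V_total = 197.8∠75.8° V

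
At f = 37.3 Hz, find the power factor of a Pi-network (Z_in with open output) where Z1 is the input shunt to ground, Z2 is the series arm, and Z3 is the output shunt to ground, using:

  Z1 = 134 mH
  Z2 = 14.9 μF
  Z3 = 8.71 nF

Step 1 — Angular frequency: ω = 2π·f = 2π·37.3 = 234.4 rad/s.
Step 2 — Component impedances:
  Z1: Z = jωL = j·234.4·0.134 = 0 + j31.4 Ω
  Z2: Z = 1/(jωC) = -j/(ω·C) = 0 - j286.4 Ω
  Z3: Z = 1/(jωC) = -j/(ω·C) = 0 - j4.899e+05 Ω
Step 3 — With open output, the series arm Z2 and the output shunt Z3 appear in series to ground: Z2 + Z3 = 0 - j4.902e+05 Ω.
Step 4 — Parallel with input shunt Z1: Z_in = Z1 || (Z2 + Z3) = 0 + j31.41 Ω = 31.41∠90.0° Ω.
Step 5 — Power factor: PF = cos(φ) = Re(Z)/|Z| = -0/31.41 = -0.
Step 6 — Type: Im(Z) = 31.41 ⇒ lagging (phase φ = 90.0°).

PF = -0 (lagging, φ = 90.0°)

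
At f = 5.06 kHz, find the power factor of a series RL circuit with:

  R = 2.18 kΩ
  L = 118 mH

Step 1 — Angular frequency: ω = 2π·f = 2π·5060 = 3.179e+04 rad/s.
Step 2 — Component impedances:
  R: Z = R = 2180 Ω
  L: Z = jωL = j·3.179e+04·0.118 = 0 + j3752 Ω
Step 3 — Series combination: Z_total = R + L = 2180 + j3752 Ω = 4339∠59.8° Ω.
Step 4 — Power factor: PF = cos(φ) = Re(Z)/|Z| = 2180/4339 = 0.5024.
Step 5 — Type: Im(Z) = 3752 ⇒ lagging (phase φ = 59.8°).

PF = 0.5024 (lagging, φ = 59.8°)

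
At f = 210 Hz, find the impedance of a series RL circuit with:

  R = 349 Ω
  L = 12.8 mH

Step 1 — Angular frequency: ω = 2π·f = 2π·210 = 1319 rad/s.
Step 2 — Component impedances:
  R: Z = R = 349 Ω
  L: Z = jωL = j·1319·0.0128 = 0 + j16.89 Ω
Step 3 — Series combination: Z_total = R + L = 349 + j16.89 Ω = 349.4∠2.8° Ω.

Z = 349 + j16.89 Ω = 349.4∠2.8° Ω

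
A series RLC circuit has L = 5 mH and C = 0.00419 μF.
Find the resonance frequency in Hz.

Step 1 — Resonance condition Im(Z)=0 gives ω₀ = 1/√(LC).
Step 2 — ω₀ = 1/√(0.005·4.19e-09) = 2.185e+05 rad/s.
Step 3 — f₀ = ω₀/(2π) = 3.477e+04 Hz.

f₀ = 3.477e+04 Hz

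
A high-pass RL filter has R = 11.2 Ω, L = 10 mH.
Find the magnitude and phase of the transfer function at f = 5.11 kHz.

Step 1 — Angular frequency: ω = 2π·5110 = 3.211e+04 rad/s.
Step 2 — Transfer function: H(jω) = jωL/(R + jωL).
Step 3 — Numerator jωL = j·321.1; denominator R + jωL = 11.2 + j321.1.
Step 4 — H = 0.9988 + j0.03484.
Step 5 — Magnitude: |H| = 0.9994 (-0.0 dB); phase: φ = 2.0°.

|H| = 0.9994 (-0.0 dB), φ = 2.0°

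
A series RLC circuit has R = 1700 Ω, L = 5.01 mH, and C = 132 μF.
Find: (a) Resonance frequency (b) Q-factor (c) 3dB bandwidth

Step 1 — Resonance: ω₀ = 1/√(LC) = 1/√(0.00501·0.000132) = 1230 rad/s.
Step 2 — f₀ = ω₀/(2π) = 195.7 Hz.
Step 3 — Series Q: Q = ω₀L/R = 1230·0.00501/1700 = 0.003624.
Step 4 — Bandwidth: Δω = ω₀/Q = 3.393e+05 rad/s; BW = Δω/(2π) = 5.4e+04 Hz.

(a) f₀ = 195.7 Hz  (b) Q = 0.003624  (c) BW = 5.4e+04 Hz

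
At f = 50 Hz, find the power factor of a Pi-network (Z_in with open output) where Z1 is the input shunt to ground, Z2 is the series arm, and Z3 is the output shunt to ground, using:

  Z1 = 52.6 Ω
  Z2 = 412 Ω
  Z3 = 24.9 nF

Step 1 — Angular frequency: ω = 2π·f = 2π·50 = 314.2 rad/s.
Step 2 — Component impedances:
  Z1: Z = R = 52.6 Ω
  Z2: Z = R = 412 Ω
  Z3: Z = 1/(jωC) = -j/(ω·C) = 0 - j1.278e+05 Ω
Step 3 — With open output, the series arm Z2 and the output shunt Z3 appear in series to ground: Z2 + Z3 = 412 - j1.278e+05 Ω.
Step 4 — Parallel with input shunt Z1: Z_in = Z1 || (Z2 + Z3) = 52.6 - j0.02164 Ω = 52.6∠-0.0° Ω.
Step 5 — Power factor: PF = cos(φ) = Re(Z)/|Z| = 52.6/52.6 = 1.
Step 6 — Type: Im(Z) = -0.02164 ⇒ leading (phase φ = -0.0°).

PF = 1 (leading, φ = -0.0°)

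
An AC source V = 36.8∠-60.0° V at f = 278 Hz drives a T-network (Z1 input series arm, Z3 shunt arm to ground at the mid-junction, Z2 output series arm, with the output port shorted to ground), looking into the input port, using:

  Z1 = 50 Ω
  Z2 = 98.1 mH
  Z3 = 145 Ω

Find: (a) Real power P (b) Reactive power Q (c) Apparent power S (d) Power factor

Step 1 — Angular frequency: ω = 2π·f = 2π·278 = 1747 rad/s.
Step 2 — Component impedances:
  Z1: Z = R = 50 Ω
  Z2: Z = jωL = j·1747·0.0981 = 0 + j171.4 Ω
  Z3: Z = R = 145 Ω
Step 3 — With the output port shorted to ground, the output series arm Z2 runs from the junction to ground; the shunt arm Z3 also runs from the junction to ground. They appear in parallel: Z3 || Z2 = 84.5 + j71.5 Ω.
Step 4 — Series with input arm Z1: Z_in = Z1 + (Z3 || Z2) = 134.5 + j71.5 Ω = 152.3∠28.0° Ω.
Step 5 — Source phasor: V = 36.8∠-60.0° V = 18.4 - j31.87 V.
Step 6 — Current: I = V / Z = 0.008448 - j0.2414 A = 0.2416∠-88.0° A.
Step 7 — Complex power: S = V·I* = 7.85 + j4.173 VA.
Step 8 — Real power: P = Re(S) = 7.85 W.
Step 9 — Reactive power: Q = Im(S) = 4.173 VAR.
Step 10 — Apparent power: |S| = 8.891 VA.
Step 11 — Power factor: PF = P/|S| = 0.883 (lagging).

(a) P = 7.85 W  (b) Q = 4.173 VAR  (c) S = 8.891 VA  (d) PF = 0.883 (lagging)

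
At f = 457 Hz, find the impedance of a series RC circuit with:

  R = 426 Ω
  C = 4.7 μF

Step 1 — Angular frequency: ω = 2π·f = 2π·457 = 2871 rad/s.
Step 2 — Component impedances:
  R: Z = R = 426 Ω
  C: Z = 1/(jωC) = -j/(ω·C) = 0 - j74.1 Ω
Step 3 — Series combination: Z_total = R + C = 426 - j74.1 Ω = 432.4∠-9.9° Ω.

Z = 426 - j74.1 Ω = 432.4∠-9.9° Ω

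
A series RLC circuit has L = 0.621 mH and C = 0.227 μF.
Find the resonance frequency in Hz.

Step 1 — Resonance condition Im(Z)=0 gives ω₀ = 1/√(LC).
Step 2 — ω₀ = 1/√(0.000621·2.27e-07) = 8.423e+04 rad/s.
Step 3 — f₀ = ω₀/(2π) = 1.34e+04 Hz.

f₀ = 1.34e+04 Hz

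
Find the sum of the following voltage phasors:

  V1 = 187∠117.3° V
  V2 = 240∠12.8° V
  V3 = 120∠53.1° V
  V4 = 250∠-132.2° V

Step 1 — Convert each phasor to rectangular form:
  V1 = 187·(cos(117.3°) + j·sin(117.3°)) = -85.77 + j166.2 V
  V2 = 240·(cos(12.8°) + j·sin(12.8°)) = 234 + j53.17 V
  V3 = 120·(cos(53.1°) + j·sin(53.1°)) = 72.05 + j95.96 V
  V4 = 250·(cos(-132.2°) + j·sin(-132.2°)) = -167.9 - j185.2 V
Step 2 — Sum components: V_total = 52.39 + j130.1 V.
Step 3 — Convert to polar: |V_total| = 140.3 V, ∠V_total = 68.1°.

V_total = 140.3∠68.1° V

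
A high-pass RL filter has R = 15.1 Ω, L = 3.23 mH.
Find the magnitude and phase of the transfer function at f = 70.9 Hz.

Step 1 — Angular frequency: ω = 2π·70.9 = 445.5 rad/s.
Step 2 — Transfer function: H(jω) = jωL/(R + jωL).
Step 3 — Numerator jωL = j·1.439; denominator R + jωL = 15.1 + j1.439.
Step 4 — H = 0.008999 + j0.09443.
Step 5 — Magnitude: |H| = 0.09486 (-20.5 dB); phase: φ = 84.6°.

|H| = 0.09486 (-20.5 dB), φ = 84.6°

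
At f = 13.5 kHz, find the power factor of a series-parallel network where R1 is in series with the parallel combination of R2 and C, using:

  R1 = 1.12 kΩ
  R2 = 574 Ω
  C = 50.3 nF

Step 1 — Angular frequency: ω = 2π·f = 2π·1.35e+04 = 8.482e+04 rad/s.
Step 2 — Component impedances:
  R1: Z = R = 1120 Ω
  R2: Z = R = 574 Ω
  C: Z = 1/(jωC) = -j/(ω·C) = 0 - j234.4 Ω
Step 3 — Parallel branch: R2 || C = 1/(1/R2 + 1/C) = 82.03 - j200.9 Ω.
Step 4 — Series with R1: Z_total = R1 + (R2 || C) = 1202 - j200.9 Ω = 1219∠-9.5° Ω.
Step 5 — Power factor: PF = cos(φ) = Re(Z)/|Z| = 1202/1218.7 = 0.9863.
Step 6 — Type: Im(Z) = -200.9 ⇒ leading (phase φ = -9.5°).

PF = 0.9863 (leading, φ = -9.5°)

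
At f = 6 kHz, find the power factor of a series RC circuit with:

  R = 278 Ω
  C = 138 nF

Step 1 — Angular frequency: ω = 2π·f = 2π·6000 = 3.77e+04 rad/s.
Step 2 — Component impedances:
  R: Z = R = 278 Ω
  C: Z = 1/(jωC) = -j/(ω·C) = 0 - j192.2 Ω
Step 3 — Series combination: Z_total = R + C = 278 - j192.2 Ω = 338∠-34.7° Ω.
Step 4 — Power factor: PF = cos(φ) = Re(Z)/|Z| = 278/338 = 0.8225.
Step 5 — Type: Im(Z) = -192.2 ⇒ leading (phase φ = -34.7°).

PF = 0.8225 (leading, φ = -34.7°)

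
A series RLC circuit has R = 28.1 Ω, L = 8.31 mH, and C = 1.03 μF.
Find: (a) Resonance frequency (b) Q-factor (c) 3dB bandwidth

Step 1 — Resonance: ω₀ = 1/√(LC) = 1/√(0.00831·1.03e-06) = 1.081e+04 rad/s.
Step 2 — f₀ = ω₀/(2π) = 1720 Hz.
Step 3 — Series Q: Q = ω₀L/R = 1.081e+04·0.00831/28.1 = 3.197.
Step 4 — Bandwidth: Δω = ω₀/Q = 3381 rad/s; BW = Δω/(2π) = 538.2 Hz.

(a) f₀ = 1720 Hz  (b) Q = 3.197  (c) BW = 538.2 Hz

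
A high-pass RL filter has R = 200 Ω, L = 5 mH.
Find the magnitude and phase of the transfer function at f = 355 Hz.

Step 1 — Angular frequency: ω = 2π·355 = 2231 rad/s.
Step 2 — Transfer function: H(jω) = jωL/(R + jωL).
Step 3 — Numerator jωL = j·11.15; denominator R + jωL = 200 + j11.15.
Step 4 — H = 0.0031 + j0.05559.
Step 5 — Magnitude: |H| = 0.05568 (-25.1 dB); phase: φ = 86.8°.

|H| = 0.05568 (-25.1 dB), φ = 86.8°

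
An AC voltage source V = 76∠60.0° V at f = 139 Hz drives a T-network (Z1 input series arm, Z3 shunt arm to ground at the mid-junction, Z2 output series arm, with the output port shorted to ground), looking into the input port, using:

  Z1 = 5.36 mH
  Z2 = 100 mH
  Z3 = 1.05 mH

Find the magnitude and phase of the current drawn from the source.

Step 1 — Angular frequency: ω = 2π·f = 2π·139 = 873.4 rad/s.
Step 2 — Component impedances:
  Z1: Z = jωL = j·873.4·0.00536 = 0 + j4.681 Ω
  Z2: Z = jωL = j·873.4·0.1 = 0 + j87.34 Ω
  Z3: Z = jωL = j·873.4·0.00105 = 0 + j0.917 Ω
Step 3 — With the output port shorted to ground, the output series arm Z2 runs from the junction to ground; the shunt arm Z3 also runs from the junction to ground. They appear in parallel: Z3 || Z2 = 0 + j0.9075 Ω.
Step 4 — Series with input arm Z1: Z_in = Z1 + (Z3 || Z2) = 0 + j5.589 Ω = 5.589∠90.0° Ω.
Step 5 — Source phasor: V = 76∠60.0° V = 38 + j65.82 V.
Step 6 — Ohm's law: I = V / Z_total = (38 + j65.82) / (0 + j5.589) = 11.78 - j6.799 A.
Step 7 — Convert to polar: |I| = 13.6 A, ∠I = -30.0°.

I = 13.6∠-30.0° A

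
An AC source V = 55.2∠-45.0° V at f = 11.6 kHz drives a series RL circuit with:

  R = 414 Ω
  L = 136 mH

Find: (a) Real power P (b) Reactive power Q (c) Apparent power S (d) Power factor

Step 1 — Angular frequency: ω = 2π·f = 2π·1.16e+04 = 7.288e+04 rad/s.
Step 2 — Component impedances:
  R: Z = R = 414 Ω
  L: Z = jωL = j·7.288e+04·0.136 = 0 + j9912 Ω
Step 3 — Series combination: Z_total = R + L = 414 + j9912 Ω = 9921∠87.6° Ω.
Step 4 — Source phasor: V = 55.2∠-45.0° V = 39.03 - j39.03 V.
Step 5 — Current: I = V / Z = -0.003767 - j0.004095 A = 0.005564∠-132.6° A.
Step 6 — Complex power: S = V·I* = 0.01282 + j0.3069 VA.
Step 7 — Real power: P = Re(S) = 0.01282 W.
Step 8 — Reactive power: Q = Im(S) = 0.3069 VAR.
Step 9 — Apparent power: |S| = 0.3071 VA.
Step 10 — Power factor: PF = P/|S| = 0.04173 (lagging).

(a) P = 0.01282 W  (b) Q = 0.3069 VAR  (c) S = 0.3071 VA  (d) PF = 0.04173 (lagging)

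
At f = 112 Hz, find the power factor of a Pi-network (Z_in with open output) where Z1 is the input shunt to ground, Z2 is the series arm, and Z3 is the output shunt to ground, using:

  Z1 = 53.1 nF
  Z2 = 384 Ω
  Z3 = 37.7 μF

Step 1 — Angular frequency: ω = 2π·f = 2π·112 = 703.7 rad/s.
Step 2 — Component impedances:
  Z1: Z = 1/(jωC) = -j/(ω·C) = 0 - j2.676e+04 Ω
  Z2: Z = R = 384 Ω
  Z3: Z = 1/(jωC) = -j/(ω·C) = 0 - j37.69 Ω
Step 3 — With open output, the series arm Z2 and the output shunt Z3 appear in series to ground: Z2 + Z3 = 384 - j37.69 Ω.
Step 4 — Parallel with input shunt Z1: Z_in = Z1 || (Z2 + Z3) = 382.8 - j43.13 Ω = 385.3∠-6.4° Ω.
Step 5 — Power factor: PF = cos(φ) = Re(Z)/|Z| = 382.84/385.26 = 0.9937.
Step 6 — Type: Im(Z) = -43.13 ⇒ leading (phase φ = -6.4°).

PF = 0.9937 (leading, φ = -6.4°)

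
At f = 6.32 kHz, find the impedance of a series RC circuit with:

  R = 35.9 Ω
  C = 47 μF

Step 1 — Angular frequency: ω = 2π·f = 2π·6320 = 3.971e+04 rad/s.
Step 2 — Component impedances:
  R: Z = R = 35.9 Ω
  C: Z = 1/(jωC) = -j/(ω·C) = 0 - j0.5358 Ω
Step 3 — Series combination: Z_total = R + C = 35.9 - j0.5358 Ω = 35.9∠-0.9° Ω.

Z = 35.9 - j0.5358 Ω = 35.9∠-0.9° Ω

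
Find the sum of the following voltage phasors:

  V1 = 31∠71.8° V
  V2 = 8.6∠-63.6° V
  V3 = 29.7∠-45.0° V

Step 1 — Convert each phasor to rectangular form:
  V1 = 31·(cos(71.8°) + j·sin(71.8°)) = 9.682 + j29.45 V
  V2 = 8.6·(cos(-63.6°) + j·sin(-63.6°)) = 3.824 - j7.703 V
  V3 = 29.7·(cos(-45.0°) + j·sin(-45.0°)) = 21 - j21 V
Step 2 — Sum components: V_total = 34.51 + j0.7449 V.
Step 3 — Convert to polar: |V_total| = 34.52 V, ∠V_total = 1.2°.

V_total = 34.52∠1.2° V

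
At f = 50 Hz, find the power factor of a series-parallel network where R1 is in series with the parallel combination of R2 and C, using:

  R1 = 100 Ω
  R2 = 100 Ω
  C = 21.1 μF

Step 1 — Angular frequency: ω = 2π·f = 2π·50 = 314.2 rad/s.
Step 2 — Component impedances:
  R1: Z = R = 100 Ω
  R2: Z = R = 100 Ω
  C: Z = 1/(jωC) = -j/(ω·C) = 0 - j150.9 Ω
Step 3 — Parallel branch: R2 || C = 1/(1/R2 + 1/C) = 69.47 - j46.05 Ω.
Step 4 — Series with R1: Z_total = R1 + (R2 || C) = 169.5 - j46.05 Ω = 175.6∠-15.2° Ω.
Step 5 — Power factor: PF = cos(φ) = Re(Z)/|Z| = 169.47/175.62 = 0.965.
Step 6 — Type: Im(Z) = -46.05 ⇒ leading (phase φ = -15.2°).

PF = 0.965 (leading, φ = -15.2°)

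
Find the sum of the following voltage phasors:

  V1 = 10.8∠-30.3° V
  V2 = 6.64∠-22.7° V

Step 1 — Convert each phasor to rectangular form:
  V1 = 10.8·(cos(-30.3°) + j·sin(-30.3°)) = 9.325 - j5.449 V
  V2 = 6.64·(cos(-22.7°) + j·sin(-22.7°)) = 6.126 - j2.562 V
Step 2 — Sum components: V_total = 15.45 - j8.011 V.
Step 3 — Convert to polar: |V_total| = 17.4 V, ∠V_total = -27.4°.

V_total = 17.4∠-27.4° V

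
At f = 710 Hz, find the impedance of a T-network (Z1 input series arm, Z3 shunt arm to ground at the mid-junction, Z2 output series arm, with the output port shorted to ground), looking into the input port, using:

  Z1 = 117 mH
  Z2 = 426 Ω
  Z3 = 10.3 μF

Step 1 — Angular frequency: ω = 2π·f = 2π·710 = 4461 rad/s.
Step 2 — Component impedances:
  Z1: Z = jωL = j·4461·0.117 = 0 + j521.9 Ω
  Z2: Z = R = 426 Ω
  Z3: Z = 1/(jωC) = -j/(ω·C) = 0 - j21.76 Ω
Step 3 — With the output port shorted to ground, the output series arm Z2 runs from the junction to ground; the shunt arm Z3 also runs from the junction to ground. They appear in parallel: Z3 || Z2 = 1.109 - j21.71 Ω.
Step 4 — Series with input arm Z1: Z_in = Z1 + (Z3 || Z2) = 1.109 + j500.2 Ω = 500.2∠89.9° Ω.

Z = 1.109 + j500.2 Ω = 500.2∠89.9° Ω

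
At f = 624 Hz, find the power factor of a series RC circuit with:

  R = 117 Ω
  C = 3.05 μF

Step 1 — Angular frequency: ω = 2π·f = 2π·624 = 3921 rad/s.
Step 2 — Component impedances:
  R: Z = R = 117 Ω
  C: Z = 1/(jωC) = -j/(ω·C) = 0 - j83.62 Ω
Step 3 — Series combination: Z_total = R + C = 117 - j83.62 Ω = 143.8∠-35.6° Ω.
Step 4 — Power factor: PF = cos(φ) = Re(Z)/|Z| = 117/143.8 = 0.8136.
Step 5 — Type: Im(Z) = -83.62 ⇒ leading (phase φ = -35.6°).

PF = 0.8136 (leading, φ = -35.6°)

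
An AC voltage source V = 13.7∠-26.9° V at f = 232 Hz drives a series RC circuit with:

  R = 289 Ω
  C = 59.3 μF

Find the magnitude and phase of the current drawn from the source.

Step 1 — Angular frequency: ω = 2π·f = 2π·232 = 1458 rad/s.
Step 2 — Component impedances:
  R: Z = R = 289 Ω
  C: Z = 1/(jωC) = -j/(ω·C) = 0 - j11.57 Ω
Step 3 — Series combination: Z_total = R + C = 289 - j11.57 Ω = 289.2∠-2.3° Ω.
Step 4 — Source phasor: V = 13.7∠-26.9° V = 12.22 - j6.198 V.
Step 5 — Ohm's law: I = V / Z_total = (12.22 - j6.198) / (289 - j11.57) = 0.04307 - j0.01972 A.
Step 6 — Convert to polar: |I| = 0.04737 A, ∠I = -24.6°.

I = 0.04737∠-24.6° A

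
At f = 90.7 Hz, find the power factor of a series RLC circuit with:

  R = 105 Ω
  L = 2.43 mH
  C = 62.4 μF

Step 1 — Angular frequency: ω = 2π·f = 2π·90.7 = 569.9 rad/s.
Step 2 — Component impedances:
  R: Z = R = 105 Ω
  L: Z = jωL = j·569.9·0.00243 = 0 + j1.385 Ω
  C: Z = 1/(jωC) = -j/(ω·C) = 0 - j28.12 Ω
Step 3 — Series combination: Z_total = R + L + C = 105 - j26.74 Ω = 108.4∠-14.3° Ω.
Step 4 — Power factor: PF = cos(φ) = Re(Z)/|Z| = 105/108.35 = 0.9691.
Step 5 — Type: Im(Z) = -26.74 ⇒ leading (phase φ = -14.3°).

PF = 0.9691 (leading, φ = -14.3°)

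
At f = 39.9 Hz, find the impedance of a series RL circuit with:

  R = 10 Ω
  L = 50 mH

Step 1 — Angular frequency: ω = 2π·f = 2π·39.9 = 250.7 rad/s.
Step 2 — Component impedances:
  R: Z = R = 10 Ω
  L: Z = jωL = j·250.7·0.05 = 0 + j12.53 Ω
Step 3 — Series combination: Z_total = R + L = 10 + j12.53 Ω = 16.04∠51.4° Ω.

Z = 10 + j12.53 Ω = 16.04∠51.4° Ω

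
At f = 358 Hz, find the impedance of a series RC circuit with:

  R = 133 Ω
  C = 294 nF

Step 1 — Angular frequency: ω = 2π·f = 2π·358 = 2249 rad/s.
Step 2 — Component impedances:
  R: Z = R = 133 Ω
  C: Z = 1/(jωC) = -j/(ω·C) = 0 - j1512 Ω
Step 3 — Series combination: Z_total = R + C = 133 - j1512 Ω = 1518∠-85.0° Ω.

Z = 133 - j1512 Ω = 1518∠-85.0° Ω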